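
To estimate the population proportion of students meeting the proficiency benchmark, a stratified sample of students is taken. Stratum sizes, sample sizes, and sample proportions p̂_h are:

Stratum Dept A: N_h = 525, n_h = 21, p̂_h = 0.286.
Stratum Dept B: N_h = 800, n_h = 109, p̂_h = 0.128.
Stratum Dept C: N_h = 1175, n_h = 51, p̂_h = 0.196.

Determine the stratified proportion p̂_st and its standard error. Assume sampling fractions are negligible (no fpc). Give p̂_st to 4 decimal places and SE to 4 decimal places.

N = 2500; stratum weights W_h = N_h/N.
p̂_st = Σ W_h p̂_h = (525·0.286 + 800·0.128 + 1175·0.196)/2500 = 0.19314
V̂(p̂_st) = Σ W_h² p̂_h(1−p̂_h)/(n_h−1):
  stratum Dept A: (525/2500)²·0.286·0.714/20 = 0.00045027
  stratum Dept B: (800/2500)²·0.128·0.872/108 = 0.000105829
  stratum Dept C: (1175/2500)²·0.196·0.804/50 = 0.000696206
V̂(p̂_st) = 0.0012523; SE = √V̂ = 0.0353879

p̂_st ≈ 0.1931, SE ≈ 0.0354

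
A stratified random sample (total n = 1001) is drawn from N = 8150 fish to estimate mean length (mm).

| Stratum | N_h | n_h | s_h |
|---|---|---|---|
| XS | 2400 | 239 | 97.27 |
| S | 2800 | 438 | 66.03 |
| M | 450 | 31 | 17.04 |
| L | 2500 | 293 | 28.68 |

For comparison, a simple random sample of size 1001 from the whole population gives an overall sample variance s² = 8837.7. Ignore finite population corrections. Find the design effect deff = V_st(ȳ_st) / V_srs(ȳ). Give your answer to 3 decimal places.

V̂(ȳ_st) = Σ W_h² s_h²/n_h, with W_h = N_h/N and N = 8150:
  stratum XS: (2400/8150)²·97.27²/239 = 3.43295
  stratum S: (2800/8150)²·66.03²/438 = 1.17492
  stratum M: (450/8150)²·17.04²/31 = 0.0285553
  stratum L: (2500/8150)²·28.68²/293 = 0.264153
V_st = 4.90058
V_srs = s²/n = 8837.7/1001 = 8.82887
deff = V_st / V_srs = 4.90058/8.82887 = 0.5551

deff ≈ 0.555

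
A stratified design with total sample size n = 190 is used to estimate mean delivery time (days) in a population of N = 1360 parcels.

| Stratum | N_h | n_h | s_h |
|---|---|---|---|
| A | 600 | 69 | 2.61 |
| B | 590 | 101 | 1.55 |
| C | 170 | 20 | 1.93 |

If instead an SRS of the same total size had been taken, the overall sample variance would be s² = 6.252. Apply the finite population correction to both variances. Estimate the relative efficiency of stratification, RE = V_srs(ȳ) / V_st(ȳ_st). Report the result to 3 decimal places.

RE ≈ 1.216

V̂(ȳ_st) = Σ W_h² (1 − n_h/N_h) s_h²/n_h, with W_h = N_h/N and N = 1360:
  stratum A: (600/1360)²·(1 − 69/600)·2.61²/69 = 0.0170059
  stratum B: (590/1360)²·(1 − 101/590)·1.55²/101 = 0.00371044
  stratum C: (170/1360)²·(1 − 20/170)·1.93²/20 = 0.00256772
V_st = 0.0232841
V_srs = (1 − 190/1360)·6.252/190 = 0.0283082
Relative efficiency = V_srs / V_st = 0.0283082/0.0232841 = 1.2158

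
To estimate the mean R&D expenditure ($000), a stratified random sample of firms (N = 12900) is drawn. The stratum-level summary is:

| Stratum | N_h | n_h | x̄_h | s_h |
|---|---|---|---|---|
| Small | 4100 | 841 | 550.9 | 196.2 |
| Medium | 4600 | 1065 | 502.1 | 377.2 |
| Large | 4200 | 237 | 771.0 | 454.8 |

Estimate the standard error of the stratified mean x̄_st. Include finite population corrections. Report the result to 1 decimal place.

SE(x̄_st) ≈ 10.2

V̂(x̄_st) = Σ W_h² (1 − n_h/N_h) s_h²/n_h, with W_h = N_h/N and N = 12900:
  stratum Small: (4100/12900)²·(1 − 841/4100)·196.2²/841 = 3.67528
  stratum Medium: (4600/12900)²·(1 − 1065/4600)·377.2²/1065 = 13.0545
  stratum Large: (4200/12900)²·(1 − 237/4200)·454.8²/237 = 87.2944
V̂(x̄_st) = 104.024
SE(x̄_st) = √104.024 = 10.1992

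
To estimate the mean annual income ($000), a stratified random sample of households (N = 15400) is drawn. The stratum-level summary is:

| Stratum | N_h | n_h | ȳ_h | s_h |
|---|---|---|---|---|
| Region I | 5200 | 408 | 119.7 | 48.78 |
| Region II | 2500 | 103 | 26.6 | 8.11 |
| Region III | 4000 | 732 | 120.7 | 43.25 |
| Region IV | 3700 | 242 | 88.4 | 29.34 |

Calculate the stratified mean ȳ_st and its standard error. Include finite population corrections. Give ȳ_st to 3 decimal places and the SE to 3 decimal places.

ȳ_st ≈ 97.326, SE ≈ 0.981

ȳ_st = Σ W_h ȳ_h = (5200·119.7 + 2500·26.6 + 4000·120.7 + 3700·88.4)/15400 = 97.32597
V̂(ȳ_st) = Σ W_h² (1 − n_h/N_h) s_h²/n_h, with W_h = N_h/N and N = 15400:
  stratum Region I: (5200/15400)²·(1 − 408/5200)·48.78²/408 = 0.612777
  stratum Region II: (2500/15400)²·(1 − 103/2500)·8.11²/103 = 0.0161351
  stratum Region III: (4000/15400)²·(1 − 732/4000)·43.25²/732 = 0.140852
  stratum Region IV: (3700/15400)²·(1 − 242/3700)·29.34²/242 = 0.191907
V̂(ȳ_st) = 0.96167
SE(ȳ_st) = √0.96167 = 0.980648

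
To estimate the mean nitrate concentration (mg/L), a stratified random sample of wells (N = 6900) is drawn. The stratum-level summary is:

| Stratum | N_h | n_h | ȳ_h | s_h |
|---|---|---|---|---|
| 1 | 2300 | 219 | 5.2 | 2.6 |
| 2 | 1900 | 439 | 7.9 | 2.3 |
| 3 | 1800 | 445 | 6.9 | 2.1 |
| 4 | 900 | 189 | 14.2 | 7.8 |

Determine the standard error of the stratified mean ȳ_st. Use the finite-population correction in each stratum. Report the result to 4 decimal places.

SE(ȳ_st) ≈ 0.0930

V̂(ȳ_st) = Σ W_h² (1 − n_h/N_h) s_h²/n_h, with W_h = N_h/N and N = 6900:
  stratum 1: (2300/6900)²·(1 − 219/2300)·2.6²/219 = 0.00310316
  stratum 2: (1900/6900)²·(1 − 439/1900)·2.3²/439 = 0.000702582
  stratum 3: (1800/6900)²·(1 − 445/1800)·2.1²/445 = 0.000507683
  stratum 4: (900/6900)²·(1 − 189/900)·7.8²/189 = 0.00432655
V̂(ȳ_st) = 0.00863997
SE(ȳ_st) = √0.00863997 = 0.0929514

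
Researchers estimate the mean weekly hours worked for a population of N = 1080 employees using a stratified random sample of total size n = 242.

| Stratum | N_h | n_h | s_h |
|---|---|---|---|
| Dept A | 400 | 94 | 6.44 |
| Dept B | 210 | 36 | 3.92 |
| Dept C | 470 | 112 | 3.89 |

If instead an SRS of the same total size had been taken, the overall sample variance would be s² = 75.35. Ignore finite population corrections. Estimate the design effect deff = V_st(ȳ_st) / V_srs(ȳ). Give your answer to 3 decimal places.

deff ≈ 0.328

V̂(ȳ_st) = Σ W_h² s_h²/n_h, with W_h = N_h/N and N = 1080:
  stratum Dept A: (400/1080)²·6.44²/94 = 0.0605224
  stratum Dept B: (210/1080)²·3.92²/36 = 0.0161384
  stratum Dept C: (470/1080)²·3.89²/112 = 0.0255876
V_st = 0.102248
V_srs = s²/n = 75.35/242 = 0.311364
deff = V_st / V_srs = 0.102248/0.311364 = 0.3284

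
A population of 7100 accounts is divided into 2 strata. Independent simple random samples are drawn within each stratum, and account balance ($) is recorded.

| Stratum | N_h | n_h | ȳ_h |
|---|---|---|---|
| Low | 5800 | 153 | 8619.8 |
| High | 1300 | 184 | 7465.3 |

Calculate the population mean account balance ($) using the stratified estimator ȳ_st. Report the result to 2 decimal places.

ȳ_st ≈ 8408.41

N = Σ N_h = 7100. Stratum weights W_h = N_h/N.
ȳ_st = (5800·8619.8 + 1300·7465.3) / 7100 = 8408.4127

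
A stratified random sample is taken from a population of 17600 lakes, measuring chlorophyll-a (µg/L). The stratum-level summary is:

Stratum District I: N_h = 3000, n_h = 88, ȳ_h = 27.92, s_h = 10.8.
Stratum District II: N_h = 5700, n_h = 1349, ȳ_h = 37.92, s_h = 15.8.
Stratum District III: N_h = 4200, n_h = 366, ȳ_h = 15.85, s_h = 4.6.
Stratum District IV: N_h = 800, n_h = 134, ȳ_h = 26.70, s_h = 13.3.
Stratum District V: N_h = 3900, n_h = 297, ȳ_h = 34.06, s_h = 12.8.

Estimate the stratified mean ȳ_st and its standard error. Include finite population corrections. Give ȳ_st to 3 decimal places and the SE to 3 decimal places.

ȳ_st ≈ 29.583, SE ≈ 0.287

ȳ_st = Σ W_h ȳ_h = (3000·27.92 + 5700·37.92 + 4200·15.85 + 800·26.70 + 3900·34.06)/17600 = 29.58341
V̂(ȳ_st) = Σ W_h² (1 − n_h/N_h) s_h²/n_h, with W_h = N_h/N and N = 17600:
  stratum District I: (3000/17600)²·(1 − 88/3000)·10.8²/88 = 0.0373811
  stratum District II: (5700/17600)²·(1 − 1349/5700)·15.8²/1349 = 0.0148163
  stratum District III: (4200/17600)²·(1 − 366/4200)·4.6²/366 = 0.00300546
  stratum District IV: (800/17600)²·(1 − 134/800)·13.3²/134 = 0.00227058
  stratum District V: (3900/17600)²·(1 − 297/3900)·12.8²/297 = 0.0250246
V̂(ȳ_st) = 0.0824981
SE(ȳ_st) = √0.0824981 = 0.287225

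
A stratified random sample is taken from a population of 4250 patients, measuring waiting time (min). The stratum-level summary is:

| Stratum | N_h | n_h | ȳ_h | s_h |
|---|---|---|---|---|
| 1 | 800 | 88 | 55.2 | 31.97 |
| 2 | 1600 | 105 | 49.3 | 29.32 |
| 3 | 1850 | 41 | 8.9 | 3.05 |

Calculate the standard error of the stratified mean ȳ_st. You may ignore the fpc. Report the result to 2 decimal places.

SE(ȳ_st) ≈ 1.27

V̂(ȳ_st) = Σ W_h² s_h²/n_h, with W_h = N_h/N and N = 4250:
  stratum 1: (800/4250)²·31.97²/88 = 0.411533
  stratum 2: (1600/4250)²·29.32²/105 = 1.16038
  stratum 3: (1850/4250)²·3.05²/41 = 0.0429914
V̂(ȳ_st) = 1.61491
SE(ȳ_st) = √1.61491 = 1.27079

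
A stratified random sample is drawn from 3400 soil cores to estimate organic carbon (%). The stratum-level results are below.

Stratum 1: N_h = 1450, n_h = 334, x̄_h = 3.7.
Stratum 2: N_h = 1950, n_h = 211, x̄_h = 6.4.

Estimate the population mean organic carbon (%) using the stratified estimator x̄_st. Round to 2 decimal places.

N = Σ N_h = 3400. Stratum weights W_h = N_h/N.
x̄_st = (1450·3.7 + 1950·6.4) / 3400 = 5.2485

x̄_st ≈ 5.25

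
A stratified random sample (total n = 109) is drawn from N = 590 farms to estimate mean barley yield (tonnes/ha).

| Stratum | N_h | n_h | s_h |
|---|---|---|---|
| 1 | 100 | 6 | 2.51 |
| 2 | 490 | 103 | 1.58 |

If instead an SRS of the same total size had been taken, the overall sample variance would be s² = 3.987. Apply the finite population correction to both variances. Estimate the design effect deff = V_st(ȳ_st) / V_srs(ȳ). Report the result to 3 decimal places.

V̂(ȳ_st) = Σ W_h² (1 − n_h/N_h) s_h²/n_h, with W_h = N_h/N and N = 590:
  stratum 1: (100/590)²·(1 − 6/100)·2.51²/6 = 0.0283544
  stratum 2: (490/590)²·(1 − 103/490)·1.58²/103 = 0.0132032
V_st = 0.0415576
V_srs = (1 − 109/590)·3.987/109 = 0.0298204
deff = V_st / V_srs = 0.0415576/0.0298204 = 1.3936

deff ≈ 1.394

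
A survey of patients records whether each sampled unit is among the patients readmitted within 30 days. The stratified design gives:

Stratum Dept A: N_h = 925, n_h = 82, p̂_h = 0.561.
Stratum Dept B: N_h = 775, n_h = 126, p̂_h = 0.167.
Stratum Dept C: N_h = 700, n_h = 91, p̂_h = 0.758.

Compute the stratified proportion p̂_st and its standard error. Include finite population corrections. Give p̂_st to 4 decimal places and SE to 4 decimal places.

p̂_st ≈ 0.4912, SE ≈ 0.0257

N = 2400; stratum weights W_h = N_h/N.
p̂_st = Σ W_h p̂_h = (925·0.561 + 775·0.167 + 700·0.758)/2400 = 0.49123
V̂(p̂_st) = Σ W_h² (1 − n_h/N_h) p̂_h(1−p̂_h)/(n_h−1):
  stratum Dept A: (925/2400)²·(1 − 82/925)·0.561·0.439/81 = 0.000411613
  stratum Dept B: (775/2400)²·(1 − 126/775)·0.167·0.833/125 = 9.71797e-05
  stratum Dept C: (700/2400)²·(1 − 91/700)·0.758·0.242/90 = 0.000150846
V̂(p̂_st) = 0.000659639; SE = √V̂ = 0.0256834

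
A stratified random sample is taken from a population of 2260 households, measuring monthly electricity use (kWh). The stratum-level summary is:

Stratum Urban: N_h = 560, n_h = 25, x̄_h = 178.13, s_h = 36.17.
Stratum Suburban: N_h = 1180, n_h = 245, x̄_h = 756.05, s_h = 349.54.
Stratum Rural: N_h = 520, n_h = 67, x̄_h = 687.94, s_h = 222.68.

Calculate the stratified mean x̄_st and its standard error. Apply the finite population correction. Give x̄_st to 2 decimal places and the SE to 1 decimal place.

x̄_st ≈ 597.18, SE ≈ 12.0

x̄_st = Σ W_h x̄_h = (560·178.13 + 1180·756.05 + 520·687.94)/2260 = 597.17726
V̂(x̄_st) = Σ W_h² (1 − n_h/N_h) s_h²/n_h, with W_h = N_h/N and N = 2260:
  stratum Urban: (560/2260)²·(1 − 25/560)·36.17²/25 = 3.0696
  stratum Suburban: (1180/2260)²·(1 − 245/1180)·349.54²/245 = 107.722
  stratum Rural: (520/2260)²·(1 − 67/520)·222.68²/67 = 34.1328
V̂(x̄_st) = 144.924
SE(x̄_st) = √144.924 = 12.0385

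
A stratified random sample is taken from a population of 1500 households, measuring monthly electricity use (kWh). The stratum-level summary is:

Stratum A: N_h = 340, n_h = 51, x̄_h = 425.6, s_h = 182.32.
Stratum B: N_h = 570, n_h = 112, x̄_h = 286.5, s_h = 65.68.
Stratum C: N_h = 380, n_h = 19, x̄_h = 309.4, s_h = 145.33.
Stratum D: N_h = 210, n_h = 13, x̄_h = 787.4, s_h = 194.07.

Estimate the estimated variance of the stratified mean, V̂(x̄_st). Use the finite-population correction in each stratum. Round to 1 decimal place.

V̂(x̄_st) = Σ W_h² (1 − n_h/N_h) s_h²/n_h, with W_h = N_h/N and N = 1500:
  stratum A: (340/1500)²·(1 − 51/340)·182.32²/51 = 28.4638
  stratum B: (570/1500)²·(1 − 112/570)·65.68²/112 = 4.46896
  stratum C: (380/1500)²·(1 − 19/380)·145.33²/19 = 67.7743
  stratum D: (210/1500)²·(1 − 13/210)·194.07²/13 = 53.2692
V̂(x̄_st) = 153.976

V̂(x̄_st) ≈ 154.0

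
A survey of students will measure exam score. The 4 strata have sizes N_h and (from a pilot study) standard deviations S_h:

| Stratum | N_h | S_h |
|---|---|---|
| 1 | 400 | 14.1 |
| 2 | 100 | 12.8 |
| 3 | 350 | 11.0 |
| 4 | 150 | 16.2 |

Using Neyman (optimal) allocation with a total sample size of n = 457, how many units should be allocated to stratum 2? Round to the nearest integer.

44

Neyman allocation: n_h = n · N_h S_h / Σ N_i S_i, with n = 457.
  stratum 1: N_h·S_h = 400·14.1 = 5640.00
  stratum 2: N_h·S_h = 100·12.8 = 1280.00
  stratum 3: N_h·S_h = 350·11.0 = 3850.00
  stratum 4: N_h·S_h = 150·16.2 = 2430.00
Σ N_h S_h = 13200.00
n for stratum 2 = 457·1280.00/13200.00 = 44.315 → 44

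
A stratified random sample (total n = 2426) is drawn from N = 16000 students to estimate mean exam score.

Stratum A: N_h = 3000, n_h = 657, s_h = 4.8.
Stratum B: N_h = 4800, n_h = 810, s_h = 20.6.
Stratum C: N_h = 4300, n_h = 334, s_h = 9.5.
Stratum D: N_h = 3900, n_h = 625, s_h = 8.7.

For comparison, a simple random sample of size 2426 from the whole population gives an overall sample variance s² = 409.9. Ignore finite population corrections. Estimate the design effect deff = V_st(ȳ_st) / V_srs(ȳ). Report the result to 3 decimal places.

deff ≈ 0.444

V̂(ȳ_st) = Σ W_h² s_h²/n_h, with W_h = N_h/N and N = 16000:
  stratum A: (3000/16000)²·4.8²/657 = 0.00123288
  stratum B: (4800/16000)²·20.6²/810 = 0.0471511
  stratum C: (4300/16000)²·9.5²/334 = 0.0195163
  stratum D: (3900/16000)²·8.7²/625 = 0.00719528
V_st = 0.0750956
V_srs = s²/n = 409.9/2426 = 0.168961
deff = V_st / V_srs = 0.0750956/0.168961 = 0.4445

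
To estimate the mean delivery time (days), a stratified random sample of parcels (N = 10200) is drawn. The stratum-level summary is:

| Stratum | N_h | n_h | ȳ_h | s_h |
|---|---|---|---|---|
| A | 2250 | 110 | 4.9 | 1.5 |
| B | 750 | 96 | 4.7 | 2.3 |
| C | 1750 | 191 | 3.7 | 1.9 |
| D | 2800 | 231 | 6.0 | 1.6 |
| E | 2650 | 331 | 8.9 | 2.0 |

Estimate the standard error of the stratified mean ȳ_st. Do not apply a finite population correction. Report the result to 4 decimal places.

V̂(ȳ_st) = Σ W_h² s_h²/n_h, with W_h = N_h/N and N = 10200:
  stratum A: (2250/10200)²·1.5²/110 = 0.000995301
  stratum B: (750/10200)²·2.3²/96 = 0.000297925
  stratum C: (1750/10200)²·1.9²/191 = 0.000556352
  stratum D: (2800/10200)²·1.6²/231 = 0.00083511
  stratum E: (2650/10200)²·2.0²/331 = 0.000815687
V̂(ȳ_st) = 0.00350037
SE(ȳ_st) = √0.00350037 = 0.059164

SE(ȳ_st) ≈ 0.0592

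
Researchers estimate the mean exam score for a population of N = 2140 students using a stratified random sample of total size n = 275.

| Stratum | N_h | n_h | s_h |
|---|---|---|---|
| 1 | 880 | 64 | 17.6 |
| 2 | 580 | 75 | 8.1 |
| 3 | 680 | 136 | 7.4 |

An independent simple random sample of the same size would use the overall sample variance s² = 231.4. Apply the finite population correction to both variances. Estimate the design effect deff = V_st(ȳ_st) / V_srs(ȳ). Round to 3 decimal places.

deff ≈ 1.156

V̂(ȳ_st) = Σ W_h² (1 − n_h/N_h) s_h²/n_h, with W_h = N_h/N and N = 2140:
  stratum 1: (880/2140)²·(1 − 64/880)·17.6²/64 = 0.758911
  stratum 2: (580/2140)²·(1 − 75/580)·8.1²/75 = 0.0559501
  stratum 3: (680/2140)²·(1 − 136/680)·7.4²/136 = 0.0325241
V_st = 0.847385
V_srs = (1 − 275/2140)·231.4/275 = 0.733324
deff = V_st / V_srs = 0.847385/0.733324 = 1.1555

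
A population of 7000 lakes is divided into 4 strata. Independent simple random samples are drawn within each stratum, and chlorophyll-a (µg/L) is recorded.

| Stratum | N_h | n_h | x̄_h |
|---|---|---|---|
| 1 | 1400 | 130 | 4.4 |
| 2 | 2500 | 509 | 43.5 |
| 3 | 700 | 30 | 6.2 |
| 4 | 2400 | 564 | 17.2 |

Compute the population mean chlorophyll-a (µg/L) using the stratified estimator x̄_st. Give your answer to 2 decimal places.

N = Σ N_h = 7000. Stratum weights W_h = N_h/N.
x̄_st = (1400·4.4 + 2500·43.5 + 700·6.2 + 2400·17.2) / 7000 = 22.9329

x̄_st ≈ 22.93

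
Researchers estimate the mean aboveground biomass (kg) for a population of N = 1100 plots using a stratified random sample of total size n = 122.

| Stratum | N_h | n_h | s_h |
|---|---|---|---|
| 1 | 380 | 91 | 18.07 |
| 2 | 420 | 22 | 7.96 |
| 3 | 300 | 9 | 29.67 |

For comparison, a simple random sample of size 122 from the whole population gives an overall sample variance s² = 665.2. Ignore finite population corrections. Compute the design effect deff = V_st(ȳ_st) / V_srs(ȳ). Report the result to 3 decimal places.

deff ≈ 1.490

V̂(ȳ_st) = Σ W_h² s_h²/n_h, with W_h = N_h/N and N = 1100:
  stratum 1: (380/1100)²·18.07²/91 = 0.42821
  stratum 2: (420/1100)²·7.96²/22 = 0.419872
  stratum 3: (300/1100)²·29.67²/9 = 7.27528
V_st = 8.12336
V_srs = s²/n = 665.2/122 = 5.45246
deff = V_st / V_srs = 8.12336/5.45246 = 1.4899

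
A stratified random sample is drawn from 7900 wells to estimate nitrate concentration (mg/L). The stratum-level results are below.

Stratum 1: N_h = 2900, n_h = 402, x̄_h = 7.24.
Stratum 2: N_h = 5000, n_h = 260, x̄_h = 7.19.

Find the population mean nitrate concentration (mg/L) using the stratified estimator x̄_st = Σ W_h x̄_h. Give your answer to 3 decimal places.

x̄_st ≈ 7.208

N = Σ N_h = 7900. Stratum weights W_h = N_h/N.
x̄_st = (2900·7.24 + 5000·7.19) / 7900 = 7.20835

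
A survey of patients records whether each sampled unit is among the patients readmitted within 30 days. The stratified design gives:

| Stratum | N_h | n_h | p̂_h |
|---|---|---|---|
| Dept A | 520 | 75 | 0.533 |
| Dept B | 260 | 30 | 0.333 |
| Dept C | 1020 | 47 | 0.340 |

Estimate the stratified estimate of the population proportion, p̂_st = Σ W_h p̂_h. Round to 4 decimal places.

N = 1800; stratum weights W_h = N_h/N.
p̂_st = Σ W_h p̂_h = (520·0.533 + 260·0.333 + 1020·0.340)/1800 = 0.39474

p̂_st ≈ 0.3947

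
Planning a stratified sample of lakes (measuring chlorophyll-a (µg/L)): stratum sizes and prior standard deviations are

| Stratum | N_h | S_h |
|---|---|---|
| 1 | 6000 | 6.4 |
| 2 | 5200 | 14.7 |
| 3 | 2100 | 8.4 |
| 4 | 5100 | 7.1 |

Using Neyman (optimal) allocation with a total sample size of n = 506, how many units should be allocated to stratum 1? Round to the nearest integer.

115

Neyman allocation: n_h = n · N_h S_h / Σ N_i S_i, with n = 506.
  stratum 1: N_h·S_h = 6000·6.4 = 38400.00
  stratum 2: N_h·S_h = 5200·14.7 = 76440.00
  stratum 3: N_h·S_h = 2100·8.4 = 17640.00
  stratum 4: N_h·S_h = 5100·7.1 = 36210.00
Σ N_h S_h = 168690.00
n for stratum 1 = 506·38400.00/168690.00 = 115.184 → 115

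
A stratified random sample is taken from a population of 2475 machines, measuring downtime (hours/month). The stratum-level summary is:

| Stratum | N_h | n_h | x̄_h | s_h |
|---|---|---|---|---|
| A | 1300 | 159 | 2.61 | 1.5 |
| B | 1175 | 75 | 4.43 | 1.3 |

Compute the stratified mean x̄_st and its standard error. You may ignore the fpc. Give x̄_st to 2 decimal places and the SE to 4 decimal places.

x̄_st ≈ 3.47, SE ≈ 0.0948

x̄_st = Σ W_h x̄_h = (1300·2.61 + 1175·4.43)/2475 = 3.47404
V̂(x̄_st) = Σ W_h² s_h²/n_h, with W_h = N_h/N and N = 2475:
  stratum A: (1300/2475)²·1.5²/159 = 0.00390411
  stratum B: (1175/2475)²·1.3²/75 = 0.00507868
V̂(x̄_st) = 0.00898279
SE(x̄_st) = √0.00898279 = 0.0947776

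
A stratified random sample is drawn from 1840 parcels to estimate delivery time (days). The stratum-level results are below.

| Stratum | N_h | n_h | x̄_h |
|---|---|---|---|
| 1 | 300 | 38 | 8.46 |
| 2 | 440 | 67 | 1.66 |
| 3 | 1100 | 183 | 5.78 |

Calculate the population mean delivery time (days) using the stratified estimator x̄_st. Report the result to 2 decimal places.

x̄_st ≈ 5.23

N = Σ N_h = 1840. Stratum weights W_h = N_h/N.
x̄_st = (300·8.46 + 440·1.66 + 1100·5.78) / 1840 = 5.2317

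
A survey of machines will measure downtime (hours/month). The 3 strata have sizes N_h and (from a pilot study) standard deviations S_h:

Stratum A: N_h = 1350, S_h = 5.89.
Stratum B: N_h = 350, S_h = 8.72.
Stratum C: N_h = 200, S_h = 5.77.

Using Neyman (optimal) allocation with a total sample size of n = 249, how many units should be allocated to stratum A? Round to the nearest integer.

163

Neyman allocation: n_h = n · N_h S_h / Σ N_i S_i, with n = 249.
  stratum A: N_h·S_h = 1350·5.89 = 7951.50
  stratum B: N_h·S_h = 350·8.72 = 3052.00
  stratum C: N_h·S_h = 200·5.77 = 1154.00
Σ N_h S_h = 12157.50
n for stratum A = 249·7951.50/12157.50 = 162.856 → 163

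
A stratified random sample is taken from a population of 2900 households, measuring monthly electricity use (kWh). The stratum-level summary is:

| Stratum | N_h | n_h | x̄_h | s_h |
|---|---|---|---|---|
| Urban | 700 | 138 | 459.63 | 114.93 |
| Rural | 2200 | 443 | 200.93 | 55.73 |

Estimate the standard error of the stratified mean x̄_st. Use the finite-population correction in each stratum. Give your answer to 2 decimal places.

V̂(x̄_st) = Σ W_h² (1 − n_h/N_h) s_h²/n_h, with W_h = N_h/N and N = 2900:
  stratum Urban: (700/2900)²·(1 − 138/700)·114.93²/138 = 4.4774
  stratum Rural: (2200/2900)²·(1 − 443/2200)·55.73²/443 = 3.22235
V̂(x̄_st) = 7.69975
SE(x̄_st) = √7.69975 = 2.77484

SE(x̄_st) ≈ 2.77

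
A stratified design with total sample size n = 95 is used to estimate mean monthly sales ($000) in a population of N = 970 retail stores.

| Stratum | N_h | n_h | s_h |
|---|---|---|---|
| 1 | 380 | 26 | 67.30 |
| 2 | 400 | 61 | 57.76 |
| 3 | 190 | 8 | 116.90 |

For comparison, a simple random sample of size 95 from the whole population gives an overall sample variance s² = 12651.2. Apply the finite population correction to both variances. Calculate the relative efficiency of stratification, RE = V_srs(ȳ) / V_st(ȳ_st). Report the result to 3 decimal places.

V̂(ȳ_st) = Σ W_h² (1 − n_h/N_h) s_h²/n_h, with W_h = N_h/N and N = 970:
  stratum 1: (380/970)²·(1 − 26/380)·67.30²/26 = 24.9058
  stratum 2: (400/970)²·(1 − 61/400)·57.76²/61 = 7.88208
  stratum 3: (190/970)²·(1 − 8/190)·116.90²/8 = 62.7799
V_st = 95.5678
V_srs = (1 − 95/970)·12651.2/95 = 120.128
Relative efficiency = V_srs / V_st = 120.128/95.5678 = 1.2570

RE ≈ 1.257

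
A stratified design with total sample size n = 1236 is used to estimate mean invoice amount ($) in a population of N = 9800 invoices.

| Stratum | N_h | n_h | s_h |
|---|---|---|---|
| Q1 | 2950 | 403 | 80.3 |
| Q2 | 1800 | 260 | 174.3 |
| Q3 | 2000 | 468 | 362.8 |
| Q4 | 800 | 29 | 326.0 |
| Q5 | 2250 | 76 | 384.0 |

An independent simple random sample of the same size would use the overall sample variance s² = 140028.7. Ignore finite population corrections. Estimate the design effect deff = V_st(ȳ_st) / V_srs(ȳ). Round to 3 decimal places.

V̂(ȳ_st) = Σ W_h² s_h²/n_h, with W_h = N_h/N and N = 9800:
  stratum Q1: (2950/9800)²·80.3²/403 = 1.44983
  stratum Q2: (1800/9800)²·174.3²/260 = 3.94198
  stratum Q3: (2000/9800)²·362.8²/468 = 11.7138
  stratum Q4: (800/9800)²·326.0²/29 = 24.4211
  stratum Q5: (2250/9800)²·384.0²/76 = 102.273
V_st = 143.8
V_srs = s²/n = 140028.7/1236 = 113.292
deff = V_st / V_srs = 143.8/113.292 = 1.2693

deff ≈ 1.269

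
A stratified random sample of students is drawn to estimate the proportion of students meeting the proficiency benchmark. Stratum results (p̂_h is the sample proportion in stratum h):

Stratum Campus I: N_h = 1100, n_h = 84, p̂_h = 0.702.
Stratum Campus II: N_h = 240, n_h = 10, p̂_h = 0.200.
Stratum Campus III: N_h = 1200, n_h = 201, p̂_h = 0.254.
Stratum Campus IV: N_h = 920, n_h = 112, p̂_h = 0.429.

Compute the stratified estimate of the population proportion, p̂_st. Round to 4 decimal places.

p̂_st ≈ 0.4392

N = 3460; stratum weights W_h = N_h/N.
p̂_st = Σ W_h p̂_h = (1100·0.702 + 240·0.200 + 1200·0.254 + 920·0.429)/3460 = 0.43921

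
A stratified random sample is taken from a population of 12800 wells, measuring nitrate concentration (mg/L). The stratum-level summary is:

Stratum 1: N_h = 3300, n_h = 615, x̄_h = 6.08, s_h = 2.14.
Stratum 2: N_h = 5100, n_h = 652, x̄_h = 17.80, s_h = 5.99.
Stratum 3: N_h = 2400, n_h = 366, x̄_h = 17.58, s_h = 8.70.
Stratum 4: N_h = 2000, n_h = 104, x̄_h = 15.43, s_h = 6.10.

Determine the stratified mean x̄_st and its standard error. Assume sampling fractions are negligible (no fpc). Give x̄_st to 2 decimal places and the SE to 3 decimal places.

x̄_st = Σ W_h x̄_h = (3300·6.08 + 5100·17.80 + 2400·17.58 + 2000·15.43)/12800 = 14.36688
V̂(x̄_st) = Σ W_h² s_h²/n_h, with W_h = N_h/N and N = 12800:
  stratum 1: (3300/12800)²·2.14²/615 = 0.000494949
  stratum 2: (5100/12800)²·5.99²/652 = 0.00873628
  stratum 3: (2400/12800)²·8.70²/366 = 0.00727043
  stratum 4: (2000/12800)²·6.10²/104 = 0.00873507
V̂(x̄_st) = 0.0252367
SE(x̄_st) = √0.0252367 = 0.158861

x̄_st ≈ 14.37, SE ≈ 0.159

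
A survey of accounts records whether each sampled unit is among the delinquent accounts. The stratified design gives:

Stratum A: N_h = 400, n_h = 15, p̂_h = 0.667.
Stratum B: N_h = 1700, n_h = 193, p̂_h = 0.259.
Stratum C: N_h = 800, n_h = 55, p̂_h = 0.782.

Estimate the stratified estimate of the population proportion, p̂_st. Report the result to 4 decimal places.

N = 2900; stratum weights W_h = N_h/N.
p̂_st = Σ W_h p̂_h = (400·0.667 + 1700·0.259 + 800·0.782)/2900 = 0.45955

p̂_st ≈ 0.4596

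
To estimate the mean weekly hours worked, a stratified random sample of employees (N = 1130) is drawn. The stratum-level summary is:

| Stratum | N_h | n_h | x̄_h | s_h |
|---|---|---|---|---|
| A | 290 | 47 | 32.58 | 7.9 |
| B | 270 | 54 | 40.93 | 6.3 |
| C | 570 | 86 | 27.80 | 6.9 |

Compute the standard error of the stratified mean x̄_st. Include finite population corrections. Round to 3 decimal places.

V̂(x̄_st) = Σ W_h² (1 − n_h/N_h) s_h²/n_h, with W_h = N_h/N and N = 1130:
  stratum A: (290/1130)²·(1 − 47/290)·7.9²/47 = 0.0732831
  stratum B: (270/1130)²·(1 − 54/270)·6.3²/54 = 0.0335697
  stratum C: (570/1130)²·(1 − 86/570)·6.9²/86 = 0.119609
V̂(x̄_st) = 0.226462
SE(x̄_st) = √0.226462 = 0.47588

SE(x̄_st) ≈ 0.476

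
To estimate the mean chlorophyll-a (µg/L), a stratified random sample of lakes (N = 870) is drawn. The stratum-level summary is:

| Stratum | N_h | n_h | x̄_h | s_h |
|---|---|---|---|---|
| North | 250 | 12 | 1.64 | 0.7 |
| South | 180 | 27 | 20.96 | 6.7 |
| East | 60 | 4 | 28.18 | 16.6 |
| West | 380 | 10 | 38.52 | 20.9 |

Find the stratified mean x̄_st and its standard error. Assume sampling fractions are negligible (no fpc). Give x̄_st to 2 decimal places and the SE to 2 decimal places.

x̄_st = Σ W_h x̄_h = (250·1.64 + 180·20.96 + 60·28.18 + 380·38.52)/870 = 23.57609
V̂(x̄_st) = Σ W_h² s_h²/n_h, with W_h = N_h/N and N = 870:
  stratum North: (250/870)²·0.7²/12 = 0.00337176
  stratum South: (180/870)²·6.7²/27 = 0.0711692
  stratum East: (60/870)²·16.6²/4 = 0.327658
  stratum West: (380/870)²·20.9²/10 = 8.33338
V̂(x̄_st) = 8.73558
SE(x̄_st) = √8.73558 = 2.9556

x̄_st ≈ 23.58, SE ≈ 2.96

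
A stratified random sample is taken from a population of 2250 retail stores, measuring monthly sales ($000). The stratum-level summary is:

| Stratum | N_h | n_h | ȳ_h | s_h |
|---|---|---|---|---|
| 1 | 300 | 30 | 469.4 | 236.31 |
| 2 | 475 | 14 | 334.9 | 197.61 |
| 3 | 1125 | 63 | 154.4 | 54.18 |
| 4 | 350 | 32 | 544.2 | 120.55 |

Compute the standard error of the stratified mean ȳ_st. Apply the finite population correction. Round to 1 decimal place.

V̂(ȳ_st) = Σ W_h² (1 − n_h/N_h) s_h²/n_h, with W_h = N_h/N and N = 2250:
  stratum 1: (300/2250)²·(1 − 30/300)·236.31²/30 = 29.7826
  stratum 2: (475/2250)²·(1 − 14/475)·197.61²/14 = 120.648
  stratum 3: (1125/2250)²·(1 − 63/1125)·54.18²/63 = 10.9964
  stratum 4: (350/2250)²·(1 − 32/350)·120.55²/32 = 9.98423
V̂(ȳ_st) = 171.411
SE(ȳ_st) = √171.411 = 13.0924

SE(ȳ_st) ≈ 13.1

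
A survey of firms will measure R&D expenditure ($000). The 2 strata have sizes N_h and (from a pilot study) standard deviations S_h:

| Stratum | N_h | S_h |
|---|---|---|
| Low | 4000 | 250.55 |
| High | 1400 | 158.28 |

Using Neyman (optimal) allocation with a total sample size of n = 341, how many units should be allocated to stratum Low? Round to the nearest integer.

Neyman allocation: n_h = n · N_h S_h / Σ N_i S_i, with n = 341.
  stratum Low: N_h·S_h = 4000·250.55 = 1002200.00
  stratum High: N_h·S_h = 1400·158.28 = 221592.00
Σ N_h S_h = 1223792.00
n for stratum Low = 341·1002200.00/1223792.00 = 279.255 → 279

279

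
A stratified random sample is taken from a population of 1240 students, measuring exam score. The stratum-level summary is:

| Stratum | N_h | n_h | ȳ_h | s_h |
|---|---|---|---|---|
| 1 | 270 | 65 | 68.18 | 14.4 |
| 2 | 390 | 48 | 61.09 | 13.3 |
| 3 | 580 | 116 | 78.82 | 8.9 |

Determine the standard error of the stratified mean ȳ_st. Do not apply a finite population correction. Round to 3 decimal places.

SE(ȳ_st) ≈ 0.816

V̂(ȳ_st) = Σ W_h² s_h²/n_h, with W_h = N_h/N and N = 1240:
  stratum 1: (270/1240)²·14.4²/65 = 0.15125
  stratum 2: (390/1240)²·13.3²/48 = 0.364542
  stratum 3: (580/1240)²·8.9²/116 = 0.149395
V̂(ȳ_st) = 0.665187
SE(ȳ_st) = √0.665187 = 0.81559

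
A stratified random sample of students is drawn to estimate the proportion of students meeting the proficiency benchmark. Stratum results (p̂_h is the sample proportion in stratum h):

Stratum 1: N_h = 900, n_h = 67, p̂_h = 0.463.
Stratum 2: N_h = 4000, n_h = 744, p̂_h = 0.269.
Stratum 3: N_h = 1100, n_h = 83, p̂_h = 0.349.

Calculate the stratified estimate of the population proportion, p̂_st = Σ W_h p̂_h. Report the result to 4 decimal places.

p̂_st ≈ 0.3128

N = 6000; stratum weights W_h = N_h/N.
p̂_st = Σ W_h p̂_h = (900·0.463 + 4000·0.269 + 1100·0.349)/6000 = 0.31277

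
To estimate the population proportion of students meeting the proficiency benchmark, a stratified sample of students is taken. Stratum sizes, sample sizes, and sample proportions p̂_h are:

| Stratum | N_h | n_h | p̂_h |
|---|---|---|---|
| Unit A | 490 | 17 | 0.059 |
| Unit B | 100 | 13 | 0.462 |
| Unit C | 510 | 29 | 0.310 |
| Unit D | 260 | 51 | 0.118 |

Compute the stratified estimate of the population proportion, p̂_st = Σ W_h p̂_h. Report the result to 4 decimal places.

p̂_st ≈ 0.1940

N = 1360; stratum weights W_h = N_h/N.
p̂_st = Σ W_h p̂_h = (490·0.059 + 100·0.462 + 510·0.310 + 260·0.118)/1360 = 0.19404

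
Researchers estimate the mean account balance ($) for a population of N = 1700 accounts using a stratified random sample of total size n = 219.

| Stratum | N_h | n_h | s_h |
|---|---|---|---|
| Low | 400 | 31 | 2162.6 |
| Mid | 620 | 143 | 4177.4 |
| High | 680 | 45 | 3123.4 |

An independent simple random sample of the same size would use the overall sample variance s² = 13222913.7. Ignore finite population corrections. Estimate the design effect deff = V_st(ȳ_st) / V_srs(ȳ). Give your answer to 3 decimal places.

deff ≈ 0.982

V̂(ȳ_st) = Σ W_h² s_h²/n_h, with W_h = N_h/N and N = 1700:
  stratum Low: (400/1700)²·2162.6²/31 = 8352.43
  stratum Mid: (620/1700)²·4177.4²/143 = 16231.6
  stratum High: (680/1700)²·3123.4²/45 = 34686.7
V_st = 59270.7
V_srs = s²/n = 13222913.7/219 = 60378.6
deff = V_st / V_srs = 59270.7/60378.6 = 0.9817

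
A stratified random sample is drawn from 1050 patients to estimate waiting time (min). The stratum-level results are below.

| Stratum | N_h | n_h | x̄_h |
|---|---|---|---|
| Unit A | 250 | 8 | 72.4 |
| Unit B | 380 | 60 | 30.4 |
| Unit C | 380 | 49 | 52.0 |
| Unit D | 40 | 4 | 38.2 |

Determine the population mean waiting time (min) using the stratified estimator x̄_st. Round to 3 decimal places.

x̄_st ≈ 48.514

N = Σ N_h = 1050. Stratum weights W_h = N_h/N.
x̄_st = (250·72.4 + 380·30.4 + 380·52.0 + 40·38.2) / 1050 = 48.51429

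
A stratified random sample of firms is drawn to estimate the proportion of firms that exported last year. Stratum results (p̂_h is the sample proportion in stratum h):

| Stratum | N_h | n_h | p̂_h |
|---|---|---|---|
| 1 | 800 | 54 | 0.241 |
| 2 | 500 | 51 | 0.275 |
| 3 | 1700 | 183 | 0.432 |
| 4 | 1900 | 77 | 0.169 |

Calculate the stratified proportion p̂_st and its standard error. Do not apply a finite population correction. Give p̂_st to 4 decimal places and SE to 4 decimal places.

N = 4900; stratum weights W_h = N_h/N.
p̂_st = Σ W_h p̂_h = (800·0.241 + 500·0.275 + 1700·0.432 + 1900·0.169)/4900 = 0.28282
V̂(p̂_st) = Σ W_h² p̂_h(1−p̂_h)/(n_h−1):
  stratum 1: (800/4900)²·0.241·0.759/53 = 9.19964e-05
  stratum 2: (500/4900)²·0.275·0.725/50 = 4.15192e-05
  stratum 3: (1700/4900)²·0.432·0.568/182 = 0.000162281
  stratum 4: (1900/4900)²·0.169·0.831/76 = 0.000277836
V̂(p̂_st) = 0.000573632; SE = √V̂ = 0.0239506

p̂_st ≈ 0.2828, SE ≈ 0.0240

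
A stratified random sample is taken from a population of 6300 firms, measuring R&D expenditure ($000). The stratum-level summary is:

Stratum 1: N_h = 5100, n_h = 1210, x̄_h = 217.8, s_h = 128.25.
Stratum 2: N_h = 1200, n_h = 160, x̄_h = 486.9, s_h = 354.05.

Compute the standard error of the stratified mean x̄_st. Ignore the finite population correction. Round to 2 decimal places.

V̂(x̄_st) = Σ W_h² s_h²/n_h, with W_h = N_h/N and N = 6300:
  stratum 1: (5100/6300)²·128.25²/1210 = 8.90817
  stratum 2: (1200/6300)²·354.05²/160 = 28.4244
V̂(x̄_st) = 37.3325
SE(x̄_st) = √37.3325 = 6.11003

SE(x̄_st) ≈ 6.11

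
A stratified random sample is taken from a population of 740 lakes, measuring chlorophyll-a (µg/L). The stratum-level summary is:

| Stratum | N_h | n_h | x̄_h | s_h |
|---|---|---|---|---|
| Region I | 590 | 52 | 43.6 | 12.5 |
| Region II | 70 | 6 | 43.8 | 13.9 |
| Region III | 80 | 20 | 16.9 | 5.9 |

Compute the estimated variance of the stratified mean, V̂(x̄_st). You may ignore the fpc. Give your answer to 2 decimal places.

V̂(x̄_st) = Σ W_h² s_h²/n_h, with W_h = N_h/N and N = 740:
  stratum Region I: (590/740)²·12.5²/52 = 1.91011
  stratum Region II: (70/740)²·13.9²/6 = 0.288145
  stratum Region III: (80/740)²·5.9²/20 = 0.0203419
V̂(x̄_st) = 2.21859

V̂(x̄_st) ≈ 2.22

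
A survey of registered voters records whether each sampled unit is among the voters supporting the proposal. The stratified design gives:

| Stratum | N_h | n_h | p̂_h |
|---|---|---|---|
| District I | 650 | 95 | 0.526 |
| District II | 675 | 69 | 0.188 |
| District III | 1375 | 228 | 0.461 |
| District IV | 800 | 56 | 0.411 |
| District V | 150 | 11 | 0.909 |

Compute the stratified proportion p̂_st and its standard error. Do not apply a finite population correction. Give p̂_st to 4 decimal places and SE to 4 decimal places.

p̂_st ≈ 0.4295, SE ≈ 0.0233

N = 3650; stratum weights W_h = N_h/N.
p̂_st = Σ W_h p̂_h = (650·0.526 + 675·0.188 + 1375·0.461 + 800·0.411 + 150·0.909)/3650 = 0.42954
V̂(p̂_st) = Σ W_h² p̂_h(1−p̂_h)/(n_h−1):
  stratum District I: (650/3650)²·0.526·0.474/94 = 8.41157e-05
  stratum District II: (675/3650)²·0.188·0.812/68 = 7.67762e-05
  stratum District III: (1375/3650)²·0.461·0.539/227 = 0.00015534
  stratum District IV: (800/3650)²·0.411·0.589/55 = 0.000211441
  stratum District V: (150/3650)²·0.909·0.091/10 = 1.39702e-05
V̂(p̂_st) = 0.000541643; SE = √V̂ = 0.0232732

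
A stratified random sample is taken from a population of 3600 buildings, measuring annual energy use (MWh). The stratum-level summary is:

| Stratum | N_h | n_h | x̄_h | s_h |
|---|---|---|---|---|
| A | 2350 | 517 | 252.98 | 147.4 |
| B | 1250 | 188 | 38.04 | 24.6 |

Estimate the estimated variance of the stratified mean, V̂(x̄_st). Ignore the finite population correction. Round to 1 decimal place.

V̂(x̄_st) ≈ 18.3

V̂(x̄_st) = Σ W_h² s_h²/n_h, with W_h = N_h/N and N = 3600:
  stratum A: (2350/3600)²·147.4²/517 = 17.9075
  stratum B: (1250/3600)²·24.6²/188 = 0.388085
V̂(x̄_st) = 18.2956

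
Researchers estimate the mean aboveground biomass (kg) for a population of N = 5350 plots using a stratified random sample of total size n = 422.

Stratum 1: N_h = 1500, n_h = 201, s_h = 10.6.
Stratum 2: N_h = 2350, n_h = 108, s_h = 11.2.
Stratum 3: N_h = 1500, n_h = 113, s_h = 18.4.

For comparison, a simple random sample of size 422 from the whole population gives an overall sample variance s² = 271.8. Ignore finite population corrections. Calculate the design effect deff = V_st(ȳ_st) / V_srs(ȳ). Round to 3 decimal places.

V̂(ȳ_st) = Σ W_h² s_h²/n_h, with W_h = N_h/N and N = 5350:
  stratum 1: (1500/5350)²·10.6²/201 = 0.0439431
  stratum 2: (2350/5350)²·11.2²/108 = 0.224099
  stratum 3: (1500/5350)²·18.4²/113 = 0.235522
V_st = 0.503565
V_srs = s²/n = 271.8/422 = 0.644076
deff = V_st / V_srs = 0.503565/0.644076 = 0.7818

deff ≈ 0.782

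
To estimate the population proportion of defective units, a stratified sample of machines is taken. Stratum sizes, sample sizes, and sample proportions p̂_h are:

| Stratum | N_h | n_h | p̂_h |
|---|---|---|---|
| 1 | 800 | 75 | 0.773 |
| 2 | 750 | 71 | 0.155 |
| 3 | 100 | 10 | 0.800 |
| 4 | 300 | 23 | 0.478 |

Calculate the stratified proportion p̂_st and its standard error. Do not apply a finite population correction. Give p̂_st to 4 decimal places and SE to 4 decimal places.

N = 1950; stratum weights W_h = N_h/N.
p̂_st = Σ W_h p̂_h = (800·0.773 + 750·0.155 + 100·0.800 + 300·0.478)/1950 = 0.49131
V̂(p̂_st) = Σ W_h² p̂_h(1−p̂_h)/(n_h−1):
  stratum 1: (800/1950)²·0.773·0.227/74 = 0.000399102
  stratum 2: (750/1950)²·0.155·0.845/70 = 0.000276786
  stratum 3: (100/1950)²·0.800·0.200/9 = 4.67529e-05
  stratum 4: (300/1950)²·0.478·0.522/22 = 0.000268441
V̂(p̂_st) = 0.000991082; SE = √V̂ = 0.0314815

p̂_st ≈ 0.4913, SE ≈ 0.0315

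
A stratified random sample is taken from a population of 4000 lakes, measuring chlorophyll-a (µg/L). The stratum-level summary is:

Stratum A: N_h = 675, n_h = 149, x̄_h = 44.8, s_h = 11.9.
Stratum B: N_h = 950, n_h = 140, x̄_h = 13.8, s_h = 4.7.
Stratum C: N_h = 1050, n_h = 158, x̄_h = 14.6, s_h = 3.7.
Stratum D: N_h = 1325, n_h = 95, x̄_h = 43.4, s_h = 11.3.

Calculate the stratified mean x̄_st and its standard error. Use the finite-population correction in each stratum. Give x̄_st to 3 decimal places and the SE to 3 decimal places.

x̄_st ≈ 29.046, SE ≈ 0.413

x̄_st = Σ W_h x̄_h = (675·44.8 + 950·13.8 + 1050·14.6 + 1325·43.4)/4000 = 29.04625
V̂(x̄_st) = Σ W_h² (1 − n_h/N_h) s_h²/n_h, with W_h = N_h/N and N = 4000:
  stratum A: (675/4000)²·(1 − 149/675)·11.9²/149 = 0.02109
  stratum B: (950/4000)²·(1 − 140/950)·4.7²/140 = 0.00758851
  stratum C: (1050/4000)²·(1 − 158/1050)·3.7²/158 = 0.00507202
  stratum D: (1325/4000)²·(1 − 95/1325)·11.3²/95 = 0.13691
V̂(x̄_st) = 0.17066
SE(x̄_st) = √0.17066 = 0.41311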